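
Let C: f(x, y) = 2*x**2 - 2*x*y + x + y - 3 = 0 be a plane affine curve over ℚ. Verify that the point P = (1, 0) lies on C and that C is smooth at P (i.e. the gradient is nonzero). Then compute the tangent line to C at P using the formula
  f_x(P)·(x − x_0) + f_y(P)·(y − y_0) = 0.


Tangent line at P: 5*x - y - 5 = 0.

Step 1: f(1, 0) = 0, so P lies on C.
Step 2: partial derivatives
  f_x(x, y) = 4*x - 2*y + 1, f_y(x, y) = 1 - 2*x.
  f_x(P) = 5, f_y(P) = -1 (gradient nonzero, so P is smooth).
Step 3: tangent line at P: 5·(x − 1) + -1·(y − 0) = 0.
Expanding: 5*x - y - 5 = 0.


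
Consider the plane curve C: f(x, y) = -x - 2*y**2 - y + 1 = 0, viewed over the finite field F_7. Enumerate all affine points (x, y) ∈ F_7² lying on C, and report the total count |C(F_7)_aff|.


Affine F_7-points: {(0, 4), (0, 6), (1, 0), (1, 3), (2, 5), (5, 1), (5, 2)}; count = 7.

For each of the 49 pairs (x, y) ∈ F_7², evaluate f(x, y) mod 7. Record the zeros.
  x = 0: [0↦1, 1↦5, 2↦5, 3↦1, 4↦0, 5↦2, 6↦0]  zeros at y ∈ {4, 6}
  x = 1: [0↦0, 1↦4, 2↦4, 3↦0, 4↦6, 5↦1, 6↦6]  zeros at y ∈ {0, 3}
  x = 2: [0↦6, 1↦3, 2↦3, 3↦6, 4↦5, 5↦0, 6↦5]  zeros at y ∈ {5}
  x = 3: [0↦5, 1↦2, 2↦2, 3↦5, 4↦4, 5↦6, 6↦4]  zeros at y ∈ ∅
  x = 4: [0↦4, 1↦1, 2↦1, 3↦4, 4↦3, 5↦5, 6↦3]  zeros at y ∈ ∅
  x = 5: [0↦3, 1↦0, 2↦0, 3↦3, 4↦2, 5↦4, 6↦2]  zeros at y ∈ {1, 2}
  x = 6: [0↦2, 1↦6, 2↦6, 3↦2, 4↦1, 5↦3, 6↦1]  zeros at y ∈ ∅
Collecting zeros: affine points = {(0, 4), (0, 6), (1, 0), (1, 3), (2, 5), (5, 1), (5, 2)}.
Total count |C(F_7)_aff| = 7.


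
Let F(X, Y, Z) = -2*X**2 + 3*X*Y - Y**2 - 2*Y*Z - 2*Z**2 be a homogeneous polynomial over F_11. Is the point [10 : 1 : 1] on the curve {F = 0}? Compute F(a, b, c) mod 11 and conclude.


F(10,1,1) ≡ 1 (mod 11); P is NOT on the curve.

Evaluate F(10, 1, 1) term-by-term (mod 11).
  -2*X**2 ↦ -2·100·1·1 = -200
  3*X*Y ↦ 3·10·1·1 = 30
  -Y**2 ↦ -1·1·1·1 = -1
  -2*Y*Z ↦ -2·1·1·1 = -2
  -2*Z**2 ↦ -2·1·1·1 = -2
Sum: F(10, 1, 1) = (-200) + (30) + (-1) + (-2) + (-2) = -175.
Reducing mod 11: -175 ≡ 1 (mod 11).
Since F(a, b, c) ≡ 1 ≠ 0 (mod 11), P does NOT lie on the curve.


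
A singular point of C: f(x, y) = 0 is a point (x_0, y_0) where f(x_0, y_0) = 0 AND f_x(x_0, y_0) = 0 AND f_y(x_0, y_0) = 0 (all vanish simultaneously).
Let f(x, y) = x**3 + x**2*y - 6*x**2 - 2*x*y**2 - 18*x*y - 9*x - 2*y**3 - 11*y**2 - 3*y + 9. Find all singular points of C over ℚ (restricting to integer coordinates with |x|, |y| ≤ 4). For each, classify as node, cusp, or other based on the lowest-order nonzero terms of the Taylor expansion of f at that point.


Singular points: {(3, -3)}; classification: cusp.

Compute partial derivatives:
  f_x = 3*x**2 + 2*x*y - 12*x - 2*y**2 - 18*y - 9.
  f_y = x**2 - 4*x*y - 18*x - 6*y**2 - 22*y - 3.
Scan x_0 ∈ {−4, ..., 4}. For each x_0, f_y(x_0, y) is a polynomial in y; find its integer roots y ∈ {−4, ..., 4}, then test f_x and f at those candidates.
  x = -4: f_y(-4, y) = -6*y**2 - 6*y + 85; no integer root y with |y| ≤ 4.
  x = -3: f_y(-3, y) = -6*y**2 - 10*y + 60; no integer root y with |y| ≤ 4.
  x = -2: f_y(-2, y) = -6*y**2 - 14*y + 37; no integer root y with |y| ≤ 4.
  x = -1: f_y(-1, y) = -6*y**2 - 18*y + 16; no integer root y with |y| ≤ 4.
  x = 0: f_y(0, y) = -6*y**2 - 22*y - 3; no integer root y with |y| ≤ 4.
  x = 1: f_y(1, y) = -6*y**2 - 26*y - 20; vanishes at y ∈ {-1}. (1, -1): f_x = -4 ≠ 0.
  x = 2: f_y(2, y) = -6*y**2 - 30*y - 35; no integer root y with |y| ≤ 4.
  x = 3: f_y(3, y) = -6*y**2 - 34*y - 48; vanishes at y ∈ {-3}. (3, -3): f_x = 0, f = 0 — SINGULAR.
  x = 4: f_y(4, y) = -6*y**2 - 38*y - 59; no integer root y with |y| ≤ 4.
Only singular point on the grid: (3, -3).
Classify: substitute x = 3 + u, y = -3 + v and expand: f = u**3 + u**2*v - 2*u*v**2 - 2*v**3 + v**2.
No constant or linear terms (consistent with a singular point). Quadratic part: v**2. Cubic part: u**3 + u**2*v - 2*u*v**2 - 2*v**3.
The quadratic part v**2 is a perfect square, so there is a single (double) tangent line v = 0, i.e. y = -3. Restricting the cubic part to that line (v = 0) leaves u**3 ≠ 0, so f is not divisible by v and the branch is v² ≈ -u**3 to lowest order — this is a cusp.
Classification: cusp.


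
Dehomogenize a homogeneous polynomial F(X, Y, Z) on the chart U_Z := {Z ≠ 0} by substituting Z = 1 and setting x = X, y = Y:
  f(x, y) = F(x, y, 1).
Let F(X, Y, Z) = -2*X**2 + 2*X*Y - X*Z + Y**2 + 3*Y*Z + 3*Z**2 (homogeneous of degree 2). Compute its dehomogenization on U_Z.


f(x, y) = -2*x**2 + 2*x*y - x + y**2 + 3*y + 3

On U_Z we set Z = 1. Each monomial c·X^i·Y^j·Z^k in F becomes c·x^i·y^j·1^k = c·x^i·y^j.
Substituting Z = 1: F(X, Y, 1) = -2*x**2 + 2*x*y - x + y**2 + 3*y + 3.
Note: deg(f) ≤ deg(F) = 2; strict inequality happens when F is divisible by Z (lost terms).


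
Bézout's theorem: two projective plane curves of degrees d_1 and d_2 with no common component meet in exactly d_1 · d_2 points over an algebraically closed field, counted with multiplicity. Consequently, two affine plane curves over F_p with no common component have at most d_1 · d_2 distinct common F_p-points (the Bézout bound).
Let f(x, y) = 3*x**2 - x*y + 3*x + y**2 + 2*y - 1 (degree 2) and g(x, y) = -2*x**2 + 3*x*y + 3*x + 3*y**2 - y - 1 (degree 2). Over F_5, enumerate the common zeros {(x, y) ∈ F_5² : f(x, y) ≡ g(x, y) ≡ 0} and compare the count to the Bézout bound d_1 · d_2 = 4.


Common zeros: {(1, 0), (3, 0)}; count = 2; Bézout bound = 4.

deg(f) = 2, deg(g) = 2, so Bézout bound = 4.
Scan x ∈ F_5. For each x, list the y ∈ F_5 with f(x, y) ≡ 0 and those with g(x, y) ≡ 0 (mod 5); the common zeros in that column are the intersection.
  x = 0: f ≡ 0 at y ∈ ∅; g ≡ 0 at y ∈ ∅; common: ∅.
  x = 1: f ≡ 0 at y ∈ {0, 4}; g ≡ 0 at y ∈ {0, 1}; common: {0}.
  x = 2: f ≡ 0 at y ∈ ∅; g ≡ 0 at y ∈ {1, 4}; common: ∅.
  x = 3: f ≡ 0 at y ∈ {0, 1}; g ≡ 0 at y ∈ {0, 4}; common: {0}.
  x = 4: f ≡ 0 at y ∈ ∅; g ≡ 0 at y ∈ ∅; common: ∅.
Collecting: common zeros = {(1, 0), (3, 0)}, so the count is 2.
Comparison with the Bézout bound: 2 ≤ 4 = deg(f)·deg(g), as expected for curves with no common component (the affine F_5-count falls short of the bound because intersections may lie at infinity, over extension fields, or carry multiplicity).


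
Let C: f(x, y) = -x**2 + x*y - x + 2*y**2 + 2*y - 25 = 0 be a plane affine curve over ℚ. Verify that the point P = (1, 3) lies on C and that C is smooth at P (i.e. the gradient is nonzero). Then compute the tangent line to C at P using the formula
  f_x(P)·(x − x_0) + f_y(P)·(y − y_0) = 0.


Tangent line at P: 15*y - 45 = 0.

Step 1: f(1, 3) = 0, so P lies on C.
Step 2: partial derivatives
  f_x(x, y) = -2*x + y - 1, f_y(x, y) = x + 4*y + 2.
  f_x(P) = 0, f_y(P) = 15 (gradient nonzero, so P is smooth).
Step 3: tangent line at P: 0·(x − 1) + 15·(y − 3) = 0.
Expanding: 15*y - 45 = 0.


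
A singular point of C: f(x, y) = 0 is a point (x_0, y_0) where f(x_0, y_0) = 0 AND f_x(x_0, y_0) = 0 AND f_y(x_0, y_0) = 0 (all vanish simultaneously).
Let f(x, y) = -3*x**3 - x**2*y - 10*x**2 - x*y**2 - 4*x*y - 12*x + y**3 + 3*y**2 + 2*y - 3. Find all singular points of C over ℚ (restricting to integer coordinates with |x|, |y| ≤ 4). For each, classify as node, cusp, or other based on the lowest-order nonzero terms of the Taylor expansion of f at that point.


Singular points: {(-1, -1)}; classification: cusp.

Compute partial derivatives:
  f_x = -9*x**2 - 2*x*y - 20*x - y**2 - 4*y - 12.
  f_y = -x**2 - 2*x*y - 4*x + 3*y**2 + 6*y + 2.
Scan x_0 ∈ {−4, ..., 4}. For each x_0, f_y(x_0, y) is a polynomial in y; find its integer roots y ∈ {−4, ..., 4}, then test f_x and f at those candidates.
  x = -4: f_y(-4, y) = 3*y**2 + 14*y + 2; no integer root y with |y| ≤ 4.
  x = -3: f_y(-3, y) = 3*y**2 + 12*y + 5; no integer root y with |y| ≤ 4.
  x = -2: f_y(-2, y) = 3*y**2 + 10*y + 6; no integer root y with |y| ≤ 4.
  x = -1: f_y(-1, y) = 3*y**2 + 8*y + 5; vanishes at y ∈ {-1}. (-1, -1): f_x = 0, f = 0 — SINGULAR.
  x = 0: f_y(0, y) = 3*y**2 + 6*y + 2; no integer root y with |y| ≤ 4.
  x = 1: f_y(1, y) = 3*y**2 + 4*y - 3; no integer root y with |y| ≤ 4.
  x = 2: f_y(2, y) = 3*y**2 + 2*y - 10; no integer root y with |y| ≤ 4.
  x = 3: f_y(3, y) = 3*y**2 - 19; no integer root y with |y| ≤ 4.
  x = 4: f_y(4, y) = 3*y**2 - 2*y - 30; no integer root y with |y| ≤ 4.
Only singular point on the grid: (-1, -1).
Classify: substitute x = -1 + u, y = -1 + v and expand: f = -3*u**3 - u**2*v - u*v**2 + v**3 + v**2.
No constant or linear terms (consistent with a singular point). Quadratic part: v**2. Cubic part: -3*u**3 - u**2*v - u*v**2 + v**3.
The quadratic part v**2 is a perfect square, so there is a single (double) tangent line v = 0, i.e. y = -1. Restricting the cubic part to that line (v = 0) leaves -3*u**3 ≠ 0, so f is not divisible by v and the branch is v² ≈ 3*u**3 to lowest order — this is a cusp.
Classification: cusp.


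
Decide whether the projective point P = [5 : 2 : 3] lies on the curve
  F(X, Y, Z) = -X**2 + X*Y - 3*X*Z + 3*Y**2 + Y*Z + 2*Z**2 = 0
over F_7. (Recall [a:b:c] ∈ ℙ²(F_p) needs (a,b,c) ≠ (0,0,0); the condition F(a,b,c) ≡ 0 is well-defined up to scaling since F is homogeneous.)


F(5,2,3) ≡ 4 (mod 7); P is NOT on the curve.

Evaluate F(5, 2, 3) term-by-term (mod 7).
  -X**2 ↦ -1·25·1·1 = -25
  X*Y ↦ 1·5·2·1 = 10
  -3*X*Z ↦ -3·5·1·3 = -45
  3*Y**2 ↦ 3·1·4·1 = 12
  Y*Z ↦ 1·1·2·3 = 6
  2*Z**2 ↦ 2·1·1·9 = 18
Sum: F(5, 2, 3) = (-25) + (10) + (-45) + (12) + (6) + (18) = -24.
Reducing mod 7: -24 ≡ 4 (mod 7).
Since F(a, b, c) ≡ 4 ≠ 0 (mod 7), P does NOT lie on the curve.


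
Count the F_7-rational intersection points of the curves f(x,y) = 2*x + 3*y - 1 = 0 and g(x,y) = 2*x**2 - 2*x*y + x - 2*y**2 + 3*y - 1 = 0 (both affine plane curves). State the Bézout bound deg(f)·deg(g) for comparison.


Common zeros: {(3, 3), (4, 0)}; count = 2; Bézout bound = 2.

deg(f) = 1, deg(g) = 2, so Bézout bound = 2.
Scan x ∈ F_7. For each x, list the y ∈ F_7 with f(x, y) ≡ 0 and those with g(x, y) ≡ 0 (mod 7); the common zeros in that column are the intersection.
  x = 0: f ≡ 0 at y ∈ {5}; g ≡ 0 at y ∈ {1, 4}; common: ∅.
  x = 1: f ≡ 0 at y ∈ {2}; g ≡ 0 at y ∈ ∅; common: ∅.
  x = 2: f ≡ 0 at y ∈ {6}; g ≡ 0 at y ∈ ∅; common: ∅.
  x = 3: f ≡ 0 at y ∈ {3}; g ≡ 0 at y ∈ {3, 6}; common: {3}.
  x = 4: f ≡ 0 at y ∈ {0}; g ≡ 0 at y ∈ {0, 1}; common: {0}.
  x = 5: f ≡ 0 at y ∈ {4}; g ≡ 0 at y ∈ ∅; common: ∅.
  x = 6: f ≡ 0 at y ∈ {1}; g ≡ 0 at y ∈ {0, 6}; common: ∅.
Collecting: common zeros = {(3, 3), (4, 0)}, so the count is 2.
Comparison with the Bézout bound: 2 ≤ 2 = deg(f)·deg(g), as expected for curves with no common component (the bound is attained).


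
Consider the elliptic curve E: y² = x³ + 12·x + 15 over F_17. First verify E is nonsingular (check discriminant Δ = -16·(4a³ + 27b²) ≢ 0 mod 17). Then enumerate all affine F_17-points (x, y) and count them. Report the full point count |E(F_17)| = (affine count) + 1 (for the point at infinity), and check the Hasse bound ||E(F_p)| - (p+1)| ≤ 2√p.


Affine points = {(0, 7), (0, 10), (2, 8), (2, 9), (4, 5), (4, 12), (5, 8), (5, 9), (7, 0), (9, 6), (9, 11), (10, 8), (10, 9), (11, 4), (11, 13), (12, 0), (15, 0), (16, 6), (16, 11)}; affine count = 19; |E(F_17)| = 20.

Discriminant check: Δ ∝ 4a³ + 27b² = 4·12³ + 27·15² = 4·1728 + 27·225 ≡ 16 (mod 17). Nonzero ⇒ E is nonsingular.
For each x ∈ F_17, compute rhs = x³ + 12·x + 15 mod 17, then count y ∈ F_17 with y² ≡ rhs.
  x = 0: rhs = 15, matching y values: 7, 10 (2 points).
  x = 1: rhs = 11, matching y values: none (0 points).
  x = 2: rhs = 13, matching y values: 8, 9 (2 points).
  x = 3: rhs = 10, matching y values: none (0 points).
  x = 4: rhs = 8, matching y values: 5, 12 (2 points).
  x = 5: rhs = 13, matching y values: 8, 9 (2 points).
  x = 6: rhs = 14, matching y values: none (0 points).
  x = 7: rhs = 0, matching y values: 0 (1 points).
  x = 8: rhs = 11, matching y values: none (0 points).
  x = 9: rhs = 2, matching y values: 6, 11 (2 points).
  x = 10: rhs = 13, matching y values: 8, 9 (2 points).
  x = 11: rhs = 16, matching y values: 4, 13 (2 points).
  x = 12: rhs = 0, matching y values: 0 (1 points).
  x = 13: rhs = 5, matching y values: none (0 points).
  x = 14: rhs = 3, matching y values: none (0 points).
  x = 15: rhs = 0, matching y values: 0 (1 points).
  x = 16: rhs = 2, matching y values: 6, 11 (2 points).
Total affine count: 19.
Full point count |E(F_17)| = 19 + 1 = 20.
Hasse bound: |20 − (17+1)| = |2| = 2 ≤ 2√17 ≈ 8.2462 ✓.


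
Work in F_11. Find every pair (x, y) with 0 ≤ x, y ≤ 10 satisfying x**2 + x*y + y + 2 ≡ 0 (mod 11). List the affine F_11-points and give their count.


Affine F_11-points: {(0, 9), (1, 4), (2, 9), (3, 0), (4, 3), (5, 1), (6, 4), (7, 6), (8, 0), (9, 6)}; count = 10.

For each of the 121 pairs (x, y) ∈ F_11², evaluate f(x, y) mod 11. Record the zeros.
  x = 0: [0↦2, 1↦3, 2↦4, 3↦5, 4↦6, 5↦7, 6↦8, 7↦9, 8↦10, 9↦0, 10↦1]  zeros at y ∈ {9}
  x = 1: [0↦3, 1↦5, 2↦7, 3↦9, 4↦0, 5↦2, 6↦4, 7↦6, 8↦8, 9↦10, 10↦1]  zeros at y ∈ {4}
  x = 2: [0↦6, 1↦9, 2↦1, 3↦4, 4↦7, 5↦10, 6↦2, 7↦5, 8↦8, 9↦0, 10↦3]  zeros at y ∈ {9}
  x = 3: [0↦0, 1↦4, 2↦8, 3↦1, 4↦5, 5↦9, 6↦2, 7↦6, 8↦10, 9↦3, 10↦7]  zeros at y ∈ {0}
  x = 4: [0↦7, 1↦1, 2↦6, 3↦0, 4↦5, 5↦10, 6↦4, 7↦9, 8↦3, 9↦8, 10↦2]  zeros at y ∈ {3}
  x = 5: [0↦5, 1↦0, 2↦6, 3↦1, 4↦7, 5↦2, 6↦8, 7↦3, 8↦9, 9↦4, 10↦10]  zeros at y ∈ {1}
  x = 6: [0↦5, 1↦1, 2↦8, 3↦4, 4↦0, 5↦7, 6↦3, 7↦10, 8↦6, 9↦2, 10↦9]  zeros at y ∈ {4}
  x = 7: [0↦7, 1↦4, 2↦1, 3↦9, 4↦6, 5↦3, 6↦0, 7↦8, 8↦5, 9↦2, 10↦10]  zeros at y ∈ {6}
  x = 8: [0↦0, 1↦9, 2↦7, 3↦5, 4↦3, 5↦1, 6↦10, 7↦8, 8↦6, 9↦4, 10↦2]  zeros at y ∈ {0}
  x = 9: [0↦6, 1↦5, 2↦4, 3↦3, 4↦2, 5↦1, 6↦0, 7↦10, 8↦9, 9↦8, 10↦7]  zeros at y ∈ {6}
  x = 10: [0↦3, 1↦3, 2↦3, 3↦3, 4↦3, 5↦3, 6↦3, 7↦3, 8↦3, 9↦3, 10↦3]  zeros at y ∈ ∅
Collecting zeros: affine points = {(0, 9), (1, 4), (2, 9), (3, 0), (4, 3), (5, 1), (6, 4), (7, 6), (8, 0), (9, 6)}.
Total count |C(F_11)_aff| = 10.


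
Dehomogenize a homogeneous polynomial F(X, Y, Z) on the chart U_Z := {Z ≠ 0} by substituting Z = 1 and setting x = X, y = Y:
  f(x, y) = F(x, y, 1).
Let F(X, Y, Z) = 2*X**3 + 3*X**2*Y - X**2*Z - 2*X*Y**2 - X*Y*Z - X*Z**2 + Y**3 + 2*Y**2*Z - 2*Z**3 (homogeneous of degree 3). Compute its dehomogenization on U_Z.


f(x, y) = 2*x**3 + 3*x**2*y - x**2 - 2*x*y**2 - x*y - x + y**3 + 2*y**2 - 2

On U_Z we set Z = 1. Each monomial c·X^i·Y^j·Z^k in F becomes c·x^i·y^j·1^k = c·x^i·y^j.
Substituting Z = 1: F(X, Y, 1) = 2*x**3 + 3*x**2*y - x**2 - 2*x*y**2 - x*y - x + y**3 + 2*y**2 - 2.
Note: deg(f) ≤ deg(F) = 3; strict inequality happens when F is divisible by Z (lost terms).


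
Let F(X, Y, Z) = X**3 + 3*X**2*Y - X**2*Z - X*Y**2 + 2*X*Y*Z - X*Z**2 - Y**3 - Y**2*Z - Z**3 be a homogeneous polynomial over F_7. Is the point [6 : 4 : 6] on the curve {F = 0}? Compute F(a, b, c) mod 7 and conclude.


F(6,4,6) ≡ 4 (mod 7); P is NOT on the curve.

Evaluate F(6, 4, 6) term-by-term (mod 7).
  X**3 ↦ 1·216·1·1 = 216
  3*X**2*Y ↦ 3·36·4·1 = 432
  -X**2*Z ↦ -1·36·1·6 = -216
  -X*Y**2 ↦ -1·6·16·1 = -96
  2*X*Y*Z ↦ 2·6·4·6 = 288
  -X*Z**2 ↦ -1·6·1·36 = -216
  -Y**3 ↦ -1·1·64·1 = -64
  -Y**2*Z ↦ -1·1·16·6 = -96
  -Z**3 ↦ -1·1·1·216 = -216
Sum: F(6, 4, 6) = (216) + (432) + (-216) + (-96) + (288) + (-216) + (-64) + (-96) + (-216) = 32.
Reducing mod 7: 32 ≡ 4 (mod 7).
Since F(a, b, c) ≡ 4 ≠ 0 (mod 7), P does NOT lie on the curve.


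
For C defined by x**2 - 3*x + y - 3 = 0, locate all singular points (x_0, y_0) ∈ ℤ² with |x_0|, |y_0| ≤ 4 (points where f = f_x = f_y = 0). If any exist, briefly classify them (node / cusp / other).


No singular points in the scanned grid; C is smooth there.

Compute partial derivatives:
  f_x = 2*x - 3.
  f_y = 1.
f_y = 1 is a nonzero constant, so f_y never vanishes: no point (x, y) can satisfy f = f_x = f_y = 0. In particular no (x, y) ∈ {−4, ..., 4}² is singular; the curve is smooth.


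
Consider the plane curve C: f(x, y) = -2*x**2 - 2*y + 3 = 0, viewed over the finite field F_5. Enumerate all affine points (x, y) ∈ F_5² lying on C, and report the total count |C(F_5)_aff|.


Affine F_5-points: {(0, 4), (1, 3), (2, 0), (3, 0), (4, 3)}; count = 5.

For each of the 25 pairs (x, y) ∈ F_5², evaluate f(x, y) mod 5. Record the zeros.
  x = 0: [0↦3, 1↦1, 2↦4, 3↦2, 4↦0]  zeros at y ∈ {4}
  x = 1: [0↦1, 1↦4, 2↦2, 3↦0, 4↦3]  zeros at y ∈ {3}
  x = 2: [0↦0, 1↦3, 2↦1, 3↦4, 4↦2]  zeros at y ∈ {0}
  x = 3: [0↦0, 1↦3, 2↦1, 3↦4, 4↦2]  zeros at y ∈ {0}
  x = 4: [0↦1, 1↦4, 2↦2, 3↦0, 4↦3]  zeros at y ∈ {3}
Collecting zeros: affine points = {(0, 4), (1, 3), (2, 0), (3, 0), (4, 3)}.
Total count |C(F_5)_aff| = 5.


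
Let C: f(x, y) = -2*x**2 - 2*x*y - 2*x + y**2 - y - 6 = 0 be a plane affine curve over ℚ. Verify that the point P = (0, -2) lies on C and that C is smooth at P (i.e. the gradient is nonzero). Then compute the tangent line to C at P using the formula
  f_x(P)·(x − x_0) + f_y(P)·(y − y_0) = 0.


Tangent line at P: 2*x - 5*y - 10 = 0.

Step 1: f(0, -2) = 0, so P lies on C.
Step 2: partial derivatives
  f_x(x, y) = -4*x - 2*y - 2, f_y(x, y) = -2*x + 2*y - 1.
  f_x(P) = 2, f_y(P) = -5 (gradient nonzero, so P is smooth).
Step 3: tangent line at P: 2·(x − 0) + -5·(y − -2) = 0.
Expanding: 2*x - 5*y - 10 = 0.


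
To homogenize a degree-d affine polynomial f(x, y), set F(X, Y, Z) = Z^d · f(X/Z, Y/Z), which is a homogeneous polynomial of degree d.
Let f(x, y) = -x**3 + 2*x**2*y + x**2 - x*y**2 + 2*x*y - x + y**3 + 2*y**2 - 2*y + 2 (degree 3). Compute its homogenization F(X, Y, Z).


F(X, Y, Z) = -X**3 + 2*X**2*Y + X**2*Z - X*Y**2 + 2*X*Y*Z - X*Z**2 + Y**3 + 2*Y**2*Z - 2*Y*Z**2 + 2*Z**3

deg(f) = 3.
Substitute x = X/Z, y = Y/Z into f, then multiply by Z^3.
  monomial -1·x^3·y^0 ↦ -1·X^3·Y^0·Z^0.
  monomial 2·x^2·y^1 ↦ 2·X^2·Y^1·Z^0.
  monomial 1·x^2·y^0 ↦ 1·X^2·Y^0·Z^1.
  monomial -1·x^1·y^2 ↦ -1·X^1·Y^2·Z^0.
  monomial 2·x^1·y^1 ↦ 2·X^1·Y^1·Z^1.
  monomial -1·x^1·y^0 ↦ -1·X^1·Y^0·Z^2.
  monomial 1·x^0·y^3 ↦ 1·X^0·Y^3·Z^0.
  monomial 2·x^0·y^2 ↦ 2·X^0·Y^2·Z^1.
  monomial -2·x^0·y^1 ↦ -2·X^0·Y^1·Z^2.
  monomial 2·x^0·y^0 ↦ 2·X^0·Y^0·Z^3.
Collecting: F(X, Y, Z) = -X**3 + 2*X**2*Y + X**2*Z - X*Y**2 + 2*X*Y*Z - X*Z**2 + Y**3 + 2*Y**2*Z - 2*Y*Z**2 + 2*Z**3.


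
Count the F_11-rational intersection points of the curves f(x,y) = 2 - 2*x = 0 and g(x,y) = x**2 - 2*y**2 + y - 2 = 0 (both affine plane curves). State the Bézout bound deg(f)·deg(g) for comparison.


Common zeros: {(1, 8), (1, 9)}; count = 2; Bézout bound = 2.

deg(f) = 1, deg(g) = 2, so Bézout bound = 2.
Scan x ∈ F_11. For each x, list the y ∈ F_11 with f(x, y) ≡ 0 and those with g(x, y) ≡ 0 (mod 11); the common zeros in that column are the intersection.
  x = 0: f ≡ 0 at y ∈ ∅; g ≡ 0 at y ∈ ∅; common: ∅.
  x = 1: f ≡ 0 at y ∈ {0, 1, 2, 3, 4, 5, 6, 7, 8, 9, 10}; g ≡ 0 at y ∈ {8, 9}; common: {8, 9}.
  x = 2: f ≡ 0 at y ∈ ∅; g ≡ 0 at y ∈ ∅; common: ∅.
  x = 3: f ≡ 0 at y ∈ ∅; g ≡ 0 at y ∈ ∅; common: ∅.
  x = 4: f ≡ 0 at y ∈ ∅; g ≡ 0 at y ∈ {7, 10}; common: ∅.
  x = 5: f ≡ 0 at y ∈ ∅; g ≡ 0 at y ∈ {1, 5}; common: ∅.
  x = 6: f ≡ 0 at y ∈ ∅; g ≡ 0 at y ∈ {1, 5}; common: ∅.
  x = 7: f ≡ 0 at y ∈ ∅; g ≡ 0 at y ∈ {7, 10}; common: ∅.
  x = 8: f ≡ 0 at y ∈ ∅; g ≡ 0 at y ∈ ∅; common: ∅.
  x = 9: f ≡ 0 at y ∈ ∅; g ≡ 0 at y ∈ ∅; common: ∅.
  x = 10: f ≡ 0 at y ∈ ∅; g ≡ 0 at y ∈ {8, 9}; common: ∅.
Collecting: common zeros = {(1, 8), (1, 9)}, so the count is 2.
Comparison with the Bézout bound: 2 ≤ 2 = deg(f)·deg(g), as expected for curves with no common component (the bound is attained).


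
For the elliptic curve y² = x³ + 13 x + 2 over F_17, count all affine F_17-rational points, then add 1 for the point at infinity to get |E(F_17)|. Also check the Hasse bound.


Affine points = {(0, 6), (0, 11), (1, 4), (1, 13), (2, 6), (2, 11), (3, 0), (4, 4), (4, 13), (9, 7), (9, 10), (12, 4), (12, 13), (14, 2), (14, 15), (15, 6), (15, 11)}; affine count = 17; |E(F_17)| = 18.

Discriminant check: Δ ∝ 4a³ + 27b² = 4·13³ + 27·2² = 4·2197 + 27·4 ≡ 5 (mod 17). Nonzero ⇒ E is nonsingular.
For each x ∈ F_17, compute rhs = x³ + 13·x + 2 mod 17, then count y ∈ F_17 with y² ≡ rhs.
  x = 0: rhs = 2, matching y values: 6, 11 (2 points).
  x = 1: rhs = 16, matching y values: 4, 13 (2 points).
  x = 2: rhs = 2, matching y values: 6, 11 (2 points).
  x = 3: rhs = 0, matching y values: 0 (1 points).
  x = 4: rhs = 16, matching y values: 4, 13 (2 points).
  x = 5: rhs = 5, matching y values: none (0 points).
  x = 6: rhs = 7, matching y values: none (0 points).
  x = 7: rhs = 11, matching y values: none (0 points).
  x = 8: rhs = 6, matching y values: none (0 points).
  x = 9: rhs = 15, matching y values: 7, 10 (2 points).
  x = 10: rhs = 10, matching y values: none (0 points).
  x = 11: rhs = 14, matching y values: none (0 points).
  x = 12: rhs = 16, matching y values: 4, 13 (2 points).
  x = 13: rhs = 5, matching y values: none (0 points).
  x = 14: rhs = 4, matching y values: 2, 15 (2 points).
  x = 15: rhs = 2, matching y values: 6, 11 (2 points).
  x = 16: rhs = 5, matching y values: none (0 points).
Total affine count: 17.
Full point count |E(F_17)| = 17 + 1 = 18.
Hasse bound: |18 − (17+1)| = |0| = 0 ≤ 2√17 ≈ 8.2462 ✓.


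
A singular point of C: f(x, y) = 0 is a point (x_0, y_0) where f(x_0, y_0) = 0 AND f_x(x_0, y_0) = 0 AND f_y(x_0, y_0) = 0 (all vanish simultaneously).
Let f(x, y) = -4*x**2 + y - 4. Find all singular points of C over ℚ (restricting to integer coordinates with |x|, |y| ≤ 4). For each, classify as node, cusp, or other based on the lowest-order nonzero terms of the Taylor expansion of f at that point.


No singular points in the scanned grid; C is smooth there.

Compute partial derivatives:
  f_x = -8*x.
  f_y = 1.
f_y = 1 is a nonzero constant, so f_y never vanishes: no point (x, y) can satisfy f = f_x = f_y = 0. In particular no (x, y) ∈ {−4, ..., 4}² is singular; the curve is smooth.


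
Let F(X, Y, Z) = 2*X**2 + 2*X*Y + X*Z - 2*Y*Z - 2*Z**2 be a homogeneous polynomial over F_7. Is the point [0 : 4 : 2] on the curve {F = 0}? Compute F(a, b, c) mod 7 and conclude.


F(0,4,2) ≡ 4 (mod 7); P is NOT on the curve.

Evaluate F(0, 4, 2) term-by-term (mod 7).
  2*X**2 ↦ 2·0·1·1 = 0
  2*X*Y ↦ 2·0·4·1 = 0
  X*Z ↦ 1·0·1·2 = 0
  -2*Y*Z ↦ -2·1·4·2 = -16
  -2*Z**2 ↦ -2·1·1·4 = -8
Sum: F(0, 4, 2) = (0) + (0) + (0) + (-16) + (-8) = -24.
Reducing mod 7: -24 ≡ 4 (mod 7).
Since F(a, b, c) ≡ 4 ≠ 0 (mod 7), P does NOT lie on the curve.


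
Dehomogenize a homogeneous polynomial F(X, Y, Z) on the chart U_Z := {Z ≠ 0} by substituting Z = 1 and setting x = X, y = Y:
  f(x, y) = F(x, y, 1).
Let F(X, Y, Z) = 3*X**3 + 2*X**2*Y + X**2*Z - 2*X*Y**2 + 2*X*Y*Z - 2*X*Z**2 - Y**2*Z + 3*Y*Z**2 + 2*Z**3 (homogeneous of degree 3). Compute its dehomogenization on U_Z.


f(x, y) = 3*x**3 + 2*x**2*y + x**2 - 2*x*y**2 + 2*x*y - 2*x - y**2 + 3*y + 2

On U_Z we set Z = 1. Each monomial c·X^i·Y^j·Z^k in F becomes c·x^i·y^j·1^k = c·x^i·y^j.
Substituting Z = 1: F(X, Y, 1) = 3*x**3 + 2*x**2*y + x**2 - 2*x*y**2 + 2*x*y - 2*x - y**2 + 3*y + 2.
Note: deg(f) ≤ deg(F) = 3; strict inequality happens when F is divisible by Z (lost terms).


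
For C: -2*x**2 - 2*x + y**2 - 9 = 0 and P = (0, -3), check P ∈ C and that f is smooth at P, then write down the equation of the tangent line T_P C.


Tangent line at P: -2*x - 6*y - 18 = 0.

Step 1: f(0, -3) = 0, so P lies on C.
Step 2: partial derivatives
  f_x(x, y) = -4*x - 2, f_y(x, y) = 2*y.
  f_x(P) = -2, f_y(P) = -6 (gradient nonzero, so P is smooth).
Step 3: tangent line at P: -2·(x − 0) + -6·(y − -3) = 0.
Expanding: -2*x - 6*y - 18 = 0.


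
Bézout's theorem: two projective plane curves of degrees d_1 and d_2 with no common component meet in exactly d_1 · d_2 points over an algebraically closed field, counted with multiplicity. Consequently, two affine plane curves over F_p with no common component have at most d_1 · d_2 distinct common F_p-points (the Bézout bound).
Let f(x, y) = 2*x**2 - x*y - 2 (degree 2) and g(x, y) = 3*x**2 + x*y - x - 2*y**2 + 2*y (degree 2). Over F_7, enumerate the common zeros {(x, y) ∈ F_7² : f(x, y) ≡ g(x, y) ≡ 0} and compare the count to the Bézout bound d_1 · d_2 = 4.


Common zeros: {(3, 3)}; count = 1; Bézout bound = 4.

deg(f) = 2, deg(g) = 2, so Bézout bound = 4.
Scan x ∈ F_7. For each x, list the y ∈ F_7 with f(x, y) ≡ 0 and those with g(x, y) ≡ 0 (mod 7); the common zeros in that column are the intersection.
  x = 0: f ≡ 0 at y ∈ ∅; g ≡ 0 at y ∈ {0, 1}; common: ∅.
  x = 1: f ≡ 0 at y ∈ {0}; g ≡ 0 at y ∈ {2, 3}; common: ∅.
  x = 2: f ≡ 0 at y ∈ {3}; g ≡ 0 at y ∈ ∅; common: ∅.
  x = 3: f ≡ 0 at y ∈ {3}; g ≡ 0 at y ∈ {3}; common: {3}.
  x = 4: f ≡ 0 at y ∈ {4}; g ≡ 0 at y ∈ ∅; common: ∅.
  x = 5: f ≡ 0 at y ∈ {4}; g ≡ 0 at y ∈ {0}; common: ∅.
  x = 6: f ≡ 0 at y ∈ {0}; g ≡ 0 at y ∈ ∅; common: ∅.
Collecting: common zeros = {(3, 3)}, so the count is 1.
Comparison with the Bézout bound: 1 ≤ 4 = deg(f)·deg(g), as expected for curves with no common component (the affine F_7-count falls short of the bound because intersections may lie at infinity, over extension fields, or carry multiplicity).


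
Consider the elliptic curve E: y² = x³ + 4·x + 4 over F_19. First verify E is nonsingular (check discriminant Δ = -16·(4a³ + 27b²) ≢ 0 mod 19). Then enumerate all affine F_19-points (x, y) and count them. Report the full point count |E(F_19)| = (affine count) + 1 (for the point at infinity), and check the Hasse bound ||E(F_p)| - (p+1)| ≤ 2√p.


Affine points = {(0, 2), (0, 17), (1, 3), (1, 16), (2, 1), (2, 18), (3, 9), (3, 10), (5, 4), (5, 15), (6, 4), (6, 15), (8, 4), (8, 15), (9, 3), (9, 16), (11, 7), (11, 12), (13, 7), (13, 12), (14, 7), (14, 12), (15, 0), (17, 8), (17, 11)}; affine count = 25; |E(F_19)| = 26.

Discriminant check: Δ ∝ 4a³ + 27b² = 4·4³ + 27·4² = 4·64 + 27·16 ≡ 4 (mod 19). Nonzero ⇒ E is nonsingular.
For each x ∈ F_19, compute rhs = x³ + 4·x + 4 mod 19, then count y ∈ F_19 with y² ≡ rhs.
  x = 0: rhs = 4, matching y values: 2, 17 (2 points).
  x = 1: rhs = 9, matching y values: 3, 16 (2 points).
  x = 2: rhs = 1, matching y values: 1, 18 (2 points).
  x = 3: rhs = 5, matching y values: 9, 10 (2 points).
  x = 4: rhs = 8, matching y values: none (0 points).
  x = 5: rhs = 16, matching y values: 4, 15 (2 points).
  x = 6: rhs = 16, matching y values: 4, 15 (2 points).
  x = 7: rhs = 14, matching y values: none (0 points).
  x = 8: rhs = 16, matching y values: 4, 15 (2 points).
  x = 9: rhs = 9, matching y values: 3, 16 (2 points).
  x = 10: rhs = 18, matching y values: none (0 points).
  x = 11: rhs = 11, matching y values: 7, 12 (2 points).
  x = 12: rhs = 13, matching y values: none (0 points).
  x = 13: rhs = 11, matching y values: 7, 12 (2 points).
  x = 14: rhs = 11, matching y values: 7, 12 (2 points).
  x = 15: rhs = 0, matching y values: 0 (1 points).
  x = 16: rhs = 3, matching y values: none (0 points).
  x = 17: rhs = 7, matching y values: 8, 11 (2 points).
  x = 18: rhs = 18, matching y values: none (0 points).
Total affine count: 25.
Full point count |E(F_19)| = 25 + 1 = 26.
Hasse bound: |26 − (19+1)| = |6| = 6 ≤ 2√19 ≈ 8.7178 ✓.


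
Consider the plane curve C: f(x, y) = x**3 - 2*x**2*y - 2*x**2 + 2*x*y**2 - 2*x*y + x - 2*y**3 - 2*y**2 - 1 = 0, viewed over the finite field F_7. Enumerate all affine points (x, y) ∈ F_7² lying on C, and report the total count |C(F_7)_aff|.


Affine F_7-points: {(0, 4), (0, 5), (1, 1), (2, 5), (3, 5), (4, 0), (5, 4), (6, 6)}; count = 8.

For each of the 49 pairs (x, y) ∈ F_7², evaluate f(x, y) mod 7. Record the zeros.
  x = 0: [0↦6, 1↦2, 2↦3, 3↦4, 4↦0, 5↦0, 6↦6]  zeros at y ∈ {4, 5}
  x = 1: [0↦6, 1↦0, 2↦3, 3↦3, 4↦2, 5↦2, 6↦5]  zeros at y ∈ {1}
  x = 2: [0↦1, 1↦3, 2↦4, 3↦6, 4↦4, 5↦0, 6↦3]  zeros at y ∈ {5}
  x = 3: [0↦4, 1↦3, 2↦5, 3↦5, 4↦5, 5↦0, 6↦6]  zeros at y ∈ {5}
  x = 4: [0↦0, 1↦6, 2↦5, 3↦6, 4↦4, 5↦1, 6↦6]  zeros at y ∈ {0}
  x = 5: [0↦2, 1↦4, 2↦3, 3↦1, 4↦0, 5↦2, 6↦2]  zeros at y ∈ {4}
  x = 6: [0↦2, 1↦3, 2↦5, 3↦3, 4↦6, 5↦2, 6↦0]  zeros at y ∈ {6}
Collecting zeros: affine points = {(0, 4), (0, 5), (1, 1), (2, 5), (3, 5), (4, 0), (5, 4), (6, 6)}.
Total count |C(F_7)_aff| = 8.


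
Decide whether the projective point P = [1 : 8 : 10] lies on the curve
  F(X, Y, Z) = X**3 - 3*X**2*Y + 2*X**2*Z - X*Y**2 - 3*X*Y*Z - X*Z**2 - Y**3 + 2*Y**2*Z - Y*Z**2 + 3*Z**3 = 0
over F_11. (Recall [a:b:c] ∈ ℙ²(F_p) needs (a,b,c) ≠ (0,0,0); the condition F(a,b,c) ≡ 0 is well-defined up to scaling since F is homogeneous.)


F(1,8,10) ≡ 9 (mod 11); P is NOT on the curve.

Evaluate F(1, 8, 10) term-by-term (mod 11).
  X**3 ↦ 1·1·1·1 = 1
  -3*X**2*Y ↦ -3·1·8·1 = -24
  2*X**2*Z ↦ 2·1·1·10 = 20
  -X*Y**2 ↦ -1·1·64·1 = -64
  -3*X*Y*Z ↦ -3·1·8·10 = -240
  -X*Z**2 ↦ -1·1·1·100 = -100
  -Y**3 ↦ -1·1·512·1 = -512
  2*Y**2*Z ↦ 2·1·64·10 = 1280
  -Y*Z**2 ↦ -1·1·8·100 = -800
  3*Z**3 ↦ 3·1·1·1000 = 3000
Sum: F(1, 8, 10) = (1) + (-24) + (20) + (-64) + (-240) + (-100) + (-512) + (1280) + (-800) + (3000) = 2561.
Reducing mod 11: 2561 ≡ 9 (mod 11).
Since F(a, b, c) ≡ 9 ≠ 0 (mod 11), P does NOT lie on the curve.


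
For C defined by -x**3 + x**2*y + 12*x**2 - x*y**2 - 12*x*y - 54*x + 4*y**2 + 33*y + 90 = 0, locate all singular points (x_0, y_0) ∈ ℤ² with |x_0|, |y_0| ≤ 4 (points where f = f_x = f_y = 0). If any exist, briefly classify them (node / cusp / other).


Singular points: {(3, -3)}; classification: cusp.

Compute partial derivatives:
  f_x = -3*x**2 + 2*x*y + 24*x - y**2 - 12*y - 54.
  f_y = x**2 - 2*x*y - 12*x + 8*y + 33.
Scan x_0 ∈ {−4, ..., 4}. For each x_0, f_y(x_0, y) is a polynomial in y; find its integer roots y ∈ {−4, ..., 4}, then test f_x and f at those candidates.
  x = -4: f_y(-4, y) = 16*y + 97; no integer root y with |y| ≤ 4.
  x = -3: f_y(-3, y) = 14*y + 78; no integer root y with |y| ≤ 4.
  x = -2: f_y(-2, y) = 12*y + 61; no integer root y with |y| ≤ 4.
  x = -1: f_y(-1, y) = 10*y + 46; no integer root y with |y| ≤ 4.
  x = 0: f_y(0, y) = 8*y + 33; no integer root y with |y| ≤ 4.
  x = 1: f_y(1, y) = 6*y + 22; no integer root y with |y| ≤ 4.
  x = 2: f_y(2, y) = 4*y + 13; no integer root y with |y| ≤ 4.
  x = 3: f_y(3, y) = 2*y + 6; vanishes at y ∈ {-3}. (3, -3): f_x = 0, f = 0 — SINGULAR.
  x = 4: f_y(4, y) = 1; no integer root y with |y| ≤ 4.
Only singular point on the grid: (3, -3).
Classify: substitute x = 3 + u, y = -3 + v and expand: f = -u**3 + u**2*v - u*v**2 + v**2.
No constant or linear terms (consistent with a singular point). Quadratic part: v**2. Cubic part: -u**3 + u**2*v - u*v**2.
The quadratic part v**2 is a perfect square, so there is a single (double) tangent line v = 0, i.e. y = -3. Restricting the cubic part to that line (v = 0) leaves -u**3 ≠ 0, so f is not divisible by v and the branch is v² ≈ u**3 to lowest order — this is a cusp.
Classification: cusp.


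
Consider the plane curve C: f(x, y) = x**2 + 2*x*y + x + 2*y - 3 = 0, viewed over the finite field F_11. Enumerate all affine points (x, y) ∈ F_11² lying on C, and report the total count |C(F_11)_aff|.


Affine F_11-points: {(0, 7), (1, 3), (2, 5), (3, 3), (4, 6), (5, 6), (6, 9), (7, 7), (8, 9), (9, 5)}; count = 10.

For each of the 121 pairs (x, y) ∈ F_11², evaluate f(x, y) mod 11. Record the zeros.
  x = 0: [0↦8, 1↦10, 2↦1, 3↦3, 4↦5, 5↦7, 6↦9, 7↦0, 8↦2, 9↦4, 10↦6]  zeros at y ∈ {7}
  x = 1: [0↦10, 1↦3, 2↦7, 3↦0, 4↦4, 5↦8, 6↦1, 7↦5, 8↦9, 9↦2, 10↦6]  zeros at y ∈ {3}
  x = 2: [0↦3, 1↦9, 2↦4, 3↦10, 4↦5, 5↦0, 6↦6, 7↦1, 8↦7, 9↦2, 10↦8]  zeros at y ∈ {5}
  x = 3: [0↦9, 1↦6, 2↦3, 3↦0, 4↦8, 5↦5, 6↦2, 7↦10, 8↦7, 9↦4, 10↦1]  zeros at y ∈ {3}
  x = 4: [0↦6, 1↦5, 2↦4, 3↦3, 4↦2, 5↦1, 6↦0, 7↦10, 8↦9, 9↦8, 10↦7]  zeros at y ∈ {6}
  x = 5: [0↦5, 1↦6, 2↦7, 3↦8, 4↦9, 5↦10, 6↦0, 7↦1, 8↦2, 9↦3, 10↦4]  zeros at y ∈ {6}
  x = 6: [0↦6, 1↦9, 2↦1, 3↦4, 4↦7, 5↦10, 6↦2, 7↦5, 8↦8, 9↦0, 10↦3]  zeros at y ∈ {9}
  x = 7: [0↦9, 1↦3, 2↦8, 3↦2, 4↦7, 5↦1, 6↦6, 7↦0, 8↦5, 9↦10, 10↦4]  zeros at y ∈ {7}
  x = 8: [0↦3, 1↦10, 2↦6, 3↦2, 4↦9, 5↦5, 6↦1, 7↦8, 8↦4, 9↦0, 10↦7]  zeros at y ∈ {9}
  x = 9: [0↦10, 1↦8, 2↦6, 3↦4, 4↦2, 5↦0, 6↦9, 7↦7, 8↦5, 9↦3, 10↦1]  zeros at y ∈ {5}
  x = 10: [0↦8, 1↦8, 2↦8, 3↦8, 4↦8, 5↦8, 6↦8, 7↦8, 8↦8, 9↦8, 10↦8]  zeros at y ∈ ∅
Collecting zeros: affine points = {(0, 7), (1, 3), (2, 5), (3, 3), (4, 6), (5, 6), (6, 9), (7, 7), (8, 9), (9, 5)}.
Total count |C(F_11)_aff| = 10.


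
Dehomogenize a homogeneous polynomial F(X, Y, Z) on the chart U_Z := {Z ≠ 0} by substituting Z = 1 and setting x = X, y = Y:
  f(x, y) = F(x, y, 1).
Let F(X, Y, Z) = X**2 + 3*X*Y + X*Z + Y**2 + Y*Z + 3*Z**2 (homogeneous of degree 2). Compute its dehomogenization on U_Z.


f(x, y) = x**2 + 3*x*y + x + y**2 + y + 3

On U_Z we set Z = 1. Each monomial c·X^i·Y^j·Z^k in F becomes c·x^i·y^j·1^k = c·x^i·y^j.
Substituting Z = 1: F(X, Y, 1) = x**2 + 3*x*y + x + y**2 + y + 3.
Note: deg(f) ≤ deg(F) = 2; strict inequality happens when F is divisible by Z (lost terms).


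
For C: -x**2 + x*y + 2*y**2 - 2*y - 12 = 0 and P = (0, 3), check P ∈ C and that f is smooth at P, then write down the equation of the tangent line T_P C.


Tangent line at P: 3*x + 10*y - 30 = 0.

Step 1: f(0, 3) = 0, so P lies on C.
Step 2: partial derivatives
  f_x(x, y) = -2*x + y, f_y(x, y) = x + 4*y - 2.
  f_x(P) = 3, f_y(P) = 10 (gradient nonzero, so P is smooth).
Step 3: tangent line at P: 3·(x − 0) + 10·(y − 3) = 0.
Expanding: 3*x + 10*y - 30 = 0.


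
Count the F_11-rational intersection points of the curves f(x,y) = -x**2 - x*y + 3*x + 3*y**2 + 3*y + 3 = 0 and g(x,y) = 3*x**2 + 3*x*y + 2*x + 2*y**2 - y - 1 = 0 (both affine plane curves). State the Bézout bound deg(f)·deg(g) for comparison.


Common zeros: ∅; count = 0; Bézout bound = 4.

deg(f) = 2, deg(g) = 2, so Bézout bound = 4.
Scan x ∈ F_11. For each x, list the y ∈ F_11 with f(x, y) ≡ 0 and those with g(x, y) ≡ 0 (mod 11); the common zeros in that column are the intersection.
  x = 0: f ≡ 0 at y ∈ ∅; g ≡ 0 at y ∈ {1, 5}; common: ∅.
  x = 1: f ≡ 0 at y ∈ ∅; g ≡ 0 at y ∈ {4, 6}; common: ∅.
  x = 2: f ≡ 0 at y ∈ ∅; g ≡ 0 at y ∈ {1, 2}; common: ∅.
  x = 3: f ≡ 0 at y ∈ ∅; g ≡ 0 at y ∈ ∅; common: ∅.
  x = 4: f ≡ 0 at y ∈ ∅; g ≡ 0 at y ∈ {0}; common: ∅.
  x = 5: f ≡ 0 at y ∈ {4}; g ≡ 0 at y ∈ ∅; common: ∅.
  x = 6: f ≡ 0 at y ∈ ∅; g ≡ 0 at y ∈ ∅; common: ∅.
  x = 7: f ≡ 0 at y ∈ ∅; g ≡ 0 at y ∈ {6}; common: ∅.
  x = 8: f ≡ 0 at y ∈ ∅; g ≡ 0 at y ∈ ∅; common: ∅.
  x = 9: f ≡ 0 at y ∈ ∅; g ≡ 0 at y ∈ {4, 5}; common: ∅.
  x = 10: f ≡ 0 at y ∈ ∅; g ≡ 0 at y ∈ {0, 2}; common: ∅.
Collecting: common zeros = ∅, so the count is 0.
Comparison with the Bézout bound: 0 ≤ 4 = deg(f)·deg(g), as expected for curves with no common component (the affine F_11-count falls short of the bound because intersections may lie at infinity, over extension fields, or carry multiplicity).


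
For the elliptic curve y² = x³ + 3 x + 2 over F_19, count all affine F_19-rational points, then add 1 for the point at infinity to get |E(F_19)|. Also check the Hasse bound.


Affine points = {(1, 5), (1, 14), (2, 4), (2, 15), (3, 0), (5, 3), (5, 16), (7, 9), (7, 10), (8, 5), (8, 14), (9, 6), (9, 13), (10, 5), (10, 14), (11, 6), (11, 13), (16, 2), (16, 17), (17, 8), (17, 11), (18, 6), (18, 13)}; affine count = 23; |E(F_19)| = 24.

Discriminant check: Δ ∝ 4a³ + 27b² = 4·3³ + 27·2² = 4·27 + 27·4 ≡ 7 (mod 19). Nonzero ⇒ E is nonsingular.
For each x ∈ F_19, compute rhs = x³ + 3·x + 2 mod 19, then count y ∈ F_19 with y² ≡ rhs.
  x = 0: rhs = 2, matching y values: none (0 points).
  x = 1: rhs = 6, matching y values: 5, 14 (2 points).
  x = 2: rhs = 16, matching y values: 4, 15 (2 points).
  x = 3: rhs = 0, matching y values: 0 (1 points).
  x = 4: rhs = 2, matching y values: none (0 points).
  x = 5: rhs = 9, matching y values: 3, 16 (2 points).
  x = 6: rhs = 8, matching y values: none (0 points).
  x = 7: rhs = 5, matching y values: 9, 10 (2 points).
  x = 8: rhs = 6, matching y values: 5, 14 (2 points).
  x = 9: rhs = 17, matching y values: 6, 13 (2 points).
  x = 10: rhs = 6, matching y values: 5, 14 (2 points).
  x = 11: rhs = 17, matching y values: 6, 13 (2 points).
  x = 12: rhs = 18, matching y values: none (0 points).
  x = 13: rhs = 15, matching y values: none (0 points).
  x = 14: rhs = 14, matching y values: none (0 points).
  x = 15: rhs = 2, matching y values: none (0 points).
  x = 16: rhs = 4, matching y values: 2, 17 (2 points).
  x = 17: rhs = 7, matching y values: 8, 11 (2 points).
  x = 18: rhs = 17, matching y values: 6, 13 (2 points).
Total affine count: 23.
Full point count |E(F_19)| = 23 + 1 = 24.
Hasse bound: |24 − (19+1)| = |4| = 4 ≤ 2√19 ≈ 8.7178 ✓.


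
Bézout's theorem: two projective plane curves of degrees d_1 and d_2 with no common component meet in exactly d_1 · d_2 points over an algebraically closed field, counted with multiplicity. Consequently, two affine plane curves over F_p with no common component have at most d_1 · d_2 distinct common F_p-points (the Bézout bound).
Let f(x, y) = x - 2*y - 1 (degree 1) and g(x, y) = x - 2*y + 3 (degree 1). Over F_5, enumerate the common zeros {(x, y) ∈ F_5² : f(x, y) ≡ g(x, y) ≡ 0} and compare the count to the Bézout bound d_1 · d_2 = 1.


Common zeros: ∅; count = 0; Bézout bound = 1.

deg(f) = 1, deg(g) = 1, so Bézout bound = 1.
Scan x ∈ F_5. For each x, list the y ∈ F_5 with f(x, y) ≡ 0 and those with g(x, y) ≡ 0 (mod 5); the common zeros in that column are the intersection.
  x = 0: f ≡ 0 at y ∈ {2}; g ≡ 0 at y ∈ {4}; common: ∅.
  x = 1: f ≡ 0 at y ∈ {0}; g ≡ 0 at y ∈ {2}; common: ∅.
  x = 2: f ≡ 0 at y ∈ {3}; g ≡ 0 at y ∈ {0}; common: ∅.
  x = 3: f ≡ 0 at y ∈ {1}; g ≡ 0 at y ∈ {3}; common: ∅.
  x = 4: f ≡ 0 at y ∈ {4}; g ≡ 0 at y ∈ {1}; common: ∅.
Collecting: common zeros = ∅, so the count is 0.
Comparison with the Bézout bound: 0 ≤ 1 = deg(f)·deg(g), as expected for curves with no common component (the affine F_5-count falls short of the bound because intersections may lie at infinity, over extension fields, or carry multiplicity).


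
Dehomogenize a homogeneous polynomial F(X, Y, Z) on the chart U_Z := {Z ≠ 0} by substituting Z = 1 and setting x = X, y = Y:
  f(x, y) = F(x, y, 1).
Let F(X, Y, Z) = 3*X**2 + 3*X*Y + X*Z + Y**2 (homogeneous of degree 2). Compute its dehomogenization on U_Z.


f(x, y) = 3*x**2 + 3*x*y + x + y**2

On U_Z we set Z = 1. Each monomial c·X^i·Y^j·Z^k in F becomes c·x^i·y^j·1^k = c·x^i·y^j.
Substituting Z = 1: F(X, Y, 1) = 3*x**2 + 3*x*y + x + y**2.
Note: deg(f) ≤ deg(F) = 2; strict inequality happens when F is divisible by Z (lost terms).


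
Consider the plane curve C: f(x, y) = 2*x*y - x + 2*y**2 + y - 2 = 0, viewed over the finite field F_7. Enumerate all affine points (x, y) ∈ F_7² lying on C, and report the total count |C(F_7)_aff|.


Affine F_7-points: {(2, 2), (2, 6), (5, 0), (5, 5), (6, 1), (6, 3)}; count = 6.

For each of the 49 pairs (x, y) ∈ F_7², evaluate f(x, y) mod 7. Record the zeros.
  x = 0: [0↦5, 1↦1, 2↦1, 3↦5, 4↦6, 5↦4, 6↦6]  zeros at y ∈ ∅
  x = 1: [0↦4, 1↦2, 2↦4, 3↦3, 4↦6, 5↦6, 6↦3]  zeros at y ∈ ∅
  x = 2: [0↦3, 1↦3, 2↦0, 3↦1, 4↦6, 5↦1, 6↦0]  zeros at y ∈ {2, 6}
  x = 3: [0↦2, 1↦4, 2↦3, 3↦6, 4↦6, 5↦3, 6↦4]  zeros at y ∈ ∅
  x = 4: [0↦1, 1↦5, 2↦6, 3↦4, 4↦6, 5↦5, 6↦1]  zeros at y ∈ ∅
  x = 5: [0↦0, 1↦6, 2↦2, 3↦2, 4↦6, 5↦0, 6↦5]  zeros at y ∈ {0, 5}
  x = 6: [0↦6, 1↦0, 2↦5, 3↦0, 4↦6, 5↦2, 6↦2]  zeros at y ∈ {1, 3}
Collecting zeros: affine points = {(2, 2), (2, 6), (5, 0), (5, 5), (6, 1), (6, 3)}.
Total count |C(F_7)_aff| = 6.
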